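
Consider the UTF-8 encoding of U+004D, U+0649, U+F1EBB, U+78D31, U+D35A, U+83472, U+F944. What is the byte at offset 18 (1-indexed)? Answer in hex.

1-indexed offset 18 is 0-indexed offset 17.
U+004D → 1-byte form 4D at offsets 0–0.
U+0649 → 2-byte form D9 89 at offsets 1–2.
U+F1EBB → 4-byte form F3 B1 BA BB at offsets 3–6.
U+78D31 → 4-byte form F1 B8 B4 B1 at offsets 7–10.
U+D35A → 3-byte form ED 8D 9A at offsets 11–13.
U+83472 → 4-byte form F2 83 91 B2 at offsets 14–17.
Offset 17 falls in char 6's range; it's byte 4 of F2 83 91 B2 = 0xB2.

0xB2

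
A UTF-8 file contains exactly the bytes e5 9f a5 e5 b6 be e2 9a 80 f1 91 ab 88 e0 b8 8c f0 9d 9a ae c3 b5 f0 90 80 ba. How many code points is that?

Byte at offset 0: 0xE5 = 11100101 → 3-byte char (#1). Advance 3.
Byte at offset 3: 0xE5 = 11100101 → 3-byte char (#2). Advance 3.
Byte at offset 6: 0xE2 = 11100010 → 3-byte char (#3). Advance 3.
Byte at offset 9: 0xF1 = 11110001 → 4-byte char (#4). Advance 4.
Byte at offset 13: 0xE0 = 11100000 → 3-byte char (#5). Advance 3.
Byte at offset 16: 0xF0 = 11110000 → 4-byte char (#6). Advance 4.
Byte at offset 20: 0xC3 = 11000011 → 2-byte char (#7). Advance 2.
Byte at offset 22: 0xF0 = 11110000 → 4-byte char (#8). Advance 4.
Reached end at offset 26 after 8 code points.

8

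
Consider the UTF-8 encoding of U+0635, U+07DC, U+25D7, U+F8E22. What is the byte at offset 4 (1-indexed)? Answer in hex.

1-indexed offset 4 is 0-indexed offset 3.
U+0635 → 2-byte form D8 B5 at offsets 0–1.
U+07DC → 2-byte form DF 9C at offsets 2–3.
Offset 3 falls in char 2's range; it's byte 2 of DF 9C = 0x9C.

0x9C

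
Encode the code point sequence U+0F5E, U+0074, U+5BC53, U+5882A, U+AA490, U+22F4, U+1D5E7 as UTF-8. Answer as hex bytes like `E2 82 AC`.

E0 BD 9E 74 F1 9B B1 93 F1 98 A0 AA F2 AA 92 90 E2 8B B4 F0 9D 97 A7

U+0F5E: 3-byte form → E0 BD 9E.
U+0074: 1-byte form → 74.
U+5BC53: 4-byte form → F1 9B B1 93.
U+5882A: 4-byte form → F1 98 A0 AA.
U+AA490: 4-byte form → F2 AA 92 90.
U+22F4: 3-byte form → E2 8B B4.
U+1D5E7: 4-byte form → F0 9D 97 A7.
Concatenated (23 bytes): E0 BD 9E 74 F1 9B B1 93 F1 98 A0 AA F2 AA 92 90 E2 8B B4 F0 9D 97 A7.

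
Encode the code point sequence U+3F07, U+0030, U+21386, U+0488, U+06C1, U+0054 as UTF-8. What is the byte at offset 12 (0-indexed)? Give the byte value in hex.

U+3F07 → 3-byte form E3 BC 87 at offsets 0–2.
U+0030 → 1-byte form 30 at offsets 3–3.
U+21386 → 4-byte form F0 A1 8E 86 at offsets 4–7.
U+0488 → 2-byte form D2 88 at offsets 8–9.
U+06C1 → 2-byte form DB 81 at offsets 10–11.
U+0054 → 1-byte form 54 at offsets 12–12.
Offset 12 falls in char 6's range; it's byte 1 of 54 = 0x54.

0x54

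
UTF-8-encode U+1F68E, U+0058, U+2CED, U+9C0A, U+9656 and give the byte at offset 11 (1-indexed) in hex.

1-indexed offset 11 is 0-indexed offset 10.
U+1F68E → 4-byte form F0 9F 9A 8E at offsets 0–3.
U+0058 → 1-byte form 58 at offsets 4–4.
U+2CED → 3-byte form E2 B3 AD at offsets 5–7.
U+9C0A → 3-byte form E9 B0 8A at offsets 8–10.
Offset 10 falls in char 4's range; it's byte 3 of E9 B0 8A = 0x8A.

0x8A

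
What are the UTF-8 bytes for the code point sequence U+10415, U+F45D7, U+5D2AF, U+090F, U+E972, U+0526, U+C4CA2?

F0 90 90 95 F3 B4 97 97 F1 9D 8A AF E0 A4 8F EE A5 B2 D4 A6 F3 84 B2 A2

U+10415: 4-byte form → F0 90 90 95.
U+F45D7: 4-byte form → F3 B4 97 97.
U+5D2AF: 4-byte form → F1 9D 8A AF.
U+090F: 3-byte form → E0 A4 8F.
U+E972: 3-byte form → EE A5 B2.
U+0526: 2-byte form → D4 A6.
U+C4CA2: 4-byte form → F3 84 B2 A2.
Concatenated (24 bytes): F0 90 90 95 F3 B4 97 97 F1 9D 8A AF E0 A4 8F EE A5 B2 D4 A6 F3 84 B2 A2.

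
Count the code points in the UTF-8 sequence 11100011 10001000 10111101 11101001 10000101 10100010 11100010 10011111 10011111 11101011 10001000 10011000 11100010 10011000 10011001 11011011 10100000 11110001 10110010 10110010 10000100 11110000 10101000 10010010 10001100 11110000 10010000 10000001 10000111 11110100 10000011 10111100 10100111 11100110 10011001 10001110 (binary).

Byte at offset 0: 0xE3 = 11100011 → 3-byte char (#1). Advance 3.
Byte at offset 3: 0xE9 = 11101001 → 3-byte char (#2). Advance 3.
Byte at offset 6: 0xE2 = 11100010 → 3-byte char (#3). Advance 3.
Byte at offset 9: 0xEB = 11101011 → 3-byte char (#4). Advance 3.
Byte at offset 12: 0xE2 = 11100010 → 3-byte char (#5). Advance 3.
Byte at offset 15: 0xDB = 11011011 → 2-byte char (#6). Advance 2.
Byte at offset 17: 0xF1 = 11110001 → 4-byte char (#7). Advance 4.
Byte at offset 21: 0xF0 = 11110000 → 4-byte char (#8). Advance 4.
Byte at offset 25: 0xF0 = 11110000 → 4-byte char (#9). Advance 4.
Byte at offset 29: 0xF4 = 11110100 → 4-byte char (#10). Advance 4.
Byte at offset 33: 0xE6 = 11100110 → 3-byte char (#11). Advance 3.
Reached end at offset 36 after 11 code points.

11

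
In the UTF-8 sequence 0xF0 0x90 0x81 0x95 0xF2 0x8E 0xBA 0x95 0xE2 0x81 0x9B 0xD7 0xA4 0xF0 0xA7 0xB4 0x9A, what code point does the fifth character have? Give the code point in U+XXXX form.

Offset 0: leading byte 0xF0 = 11110000 → 4-byte char #1 = F0 90 81 95.
Offset 4: leading byte 0xF2 = 11110010 → 4-byte char #2 = F2 8E BA 95.
Offset 8: leading byte 0xE2 = 11100010 → 3-byte char #3 = E2 81 9B.
Offset 11: leading byte 0xD7 = 11010111 → 2-byte char #4 = D7 A4.
Offset 13: leading byte 0xF0 = 11110000 → 4-byte char #5 = F0 A7 B4 9A.
Leading byte 0xF0 = 11110000 matches 11110xxx → 4-byte sequence.
Byte 1: 0xF0 = 11110000, payload 000 (3 bits).
Byte 2: 0xA7 = 10100111 (10xxxxxx ✓), payload 100111.
Byte 3: 0xB4 = 10110100 (10xxxxxx ✓), payload 110100.
Byte 4: 0x9A = 10011010 (10xxxxxx ✓), payload 011010.
Concatenate: 000100111110100011010 = 0x27D1A (21 bits → U+27D1A).

U+27D1A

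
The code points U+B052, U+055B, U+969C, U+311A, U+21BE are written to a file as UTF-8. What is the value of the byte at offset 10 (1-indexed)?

1-indexed offset 10 is 0-indexed offset 9.
U+B052 → 3-byte form EB 81 92 at offsets 0–2.
U+055B → 2-byte form D5 9B at offsets 3–4.
U+969C → 3-byte form E9 9A 9C at offsets 5–7.
U+311A → 3-byte form E3 84 9A at offsets 8–10.
Offset 9 falls in char 4's range; it's byte 2 of E3 84 9A = 0x84.

0x84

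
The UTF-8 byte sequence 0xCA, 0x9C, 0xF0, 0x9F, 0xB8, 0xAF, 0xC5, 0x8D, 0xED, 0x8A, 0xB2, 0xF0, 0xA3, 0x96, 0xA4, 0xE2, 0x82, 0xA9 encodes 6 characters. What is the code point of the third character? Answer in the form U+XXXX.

Offset 0: leading byte 0xCA = 11001010 → 2-byte char #1 = CA 9C.
Offset 2: leading byte 0xF0 = 11110000 → 4-byte char #2 = F0 9F B8 AF.
Offset 6: leading byte 0xC5 = 11000101 → 2-byte char #3 = C5 8D.
Leading byte 0xC5 = 11000101 matches 110xxxxx → 2-byte sequence.
Byte 1: 0xC5 = 11000101, payload 00101 (5 bits).
Byte 2: 0x8D = 10001101 (10xxxxxx ✓), payload 001101.
Concatenate: 00101001101 = 0x14D (11 bits → U+014D).

U+014D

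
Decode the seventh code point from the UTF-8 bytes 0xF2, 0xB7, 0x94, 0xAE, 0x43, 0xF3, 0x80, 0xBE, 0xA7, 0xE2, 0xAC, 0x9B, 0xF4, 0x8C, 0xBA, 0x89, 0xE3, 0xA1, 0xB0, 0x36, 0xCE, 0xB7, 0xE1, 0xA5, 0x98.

U+0036

Offset 0: leading byte 0xF2 = 11110010 → 4-byte char #1 = F2 B7 94 AE.
Offset 4: leading byte 0x43 = 01000011 → 1-byte char #2 = 43.
Offset 5: leading byte 0xF3 = 11110011 → 4-byte char #3 = F3 80 BE A7.
Offset 9: leading byte 0xE2 = 11100010 → 3-byte char #4 = E2 AC 9B.
Offset 12: leading byte 0xF4 = 11110100 → 4-byte char #5 = F4 8C BA 89.
Offset 16: leading byte 0xE3 = 11100011 → 3-byte char #6 = E3 A1 B0.
Offset 19: leading byte 0x36 = 00110110 → 1-byte char #7 = 36.
Leading byte 0x36 = 00110110 matches 0xxxxxxx → 1-byte sequence.
Byte 1: 0x36 = 00110110, payload 0110110 (7 bits).
Concatenate: 0110110 = 0x36 (7 bits → U+0036).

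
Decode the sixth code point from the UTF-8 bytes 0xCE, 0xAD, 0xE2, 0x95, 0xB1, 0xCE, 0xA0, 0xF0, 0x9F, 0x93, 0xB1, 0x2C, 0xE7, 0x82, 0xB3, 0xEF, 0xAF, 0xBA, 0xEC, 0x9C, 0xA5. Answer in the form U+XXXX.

U+70B3

Offset 0: leading byte 0xCE = 11001110 → 2-byte char #1 = CE AD.
Offset 2: leading byte 0xE2 = 11100010 → 3-byte char #2 = E2 95 B1.
Offset 5: leading byte 0xCE = 11001110 → 2-byte char #3 = CE A0.
Offset 7: leading byte 0xF0 = 11110000 → 4-byte char #4 = F0 9F 93 B1.
Offset 11: leading byte 0x2C = 00101100 → 1-byte char #5 = 2C.
Offset 12: leading byte 0xE7 = 11100111 → 3-byte char #6 = E7 82 B3.
Leading byte 0xE7 = 11100111 matches 1110xxxx → 3-byte sequence.
Byte 1: 0xE7 = 11100111, payload 0111 (4 bits).
Byte 2: 0x82 = 10000010 (10xxxxxx ✓), payload 000010.
Byte 3: 0xB3 = 10110011 (10xxxxxx ✓), payload 110011.
Concatenate: 0111000010110011 = 0x70B3 (16 bits → U+70B3).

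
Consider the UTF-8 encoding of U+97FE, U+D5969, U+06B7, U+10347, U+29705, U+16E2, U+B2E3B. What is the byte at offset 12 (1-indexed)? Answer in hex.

1-indexed offset 12 is 0-indexed offset 11.
U+97FE → 3-byte form E9 9F BE at offsets 0–2.
U+D5969 → 4-byte form F3 95 A5 A9 at offsets 3–6.
U+06B7 → 2-byte form DA B7 at offsets 7–8.
U+10347 → 4-byte form F0 90 8D 87 at offsets 9–12.
Offset 11 falls in char 4's range; it's byte 3 of F0 90 8D 87 = 0x8D.

0x8D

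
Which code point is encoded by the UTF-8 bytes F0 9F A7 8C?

U+1F9CC

Leading byte 0xF0 = 11110000 matches 11110xxx → 4-byte sequence.
Byte 1: 0xF0 = 11110000, payload 000 (3 bits).
Byte 2: 0x9F = 10011111 (10xxxxxx ✓), payload 011111.
Byte 3: 0xA7 = 10100111 (10xxxxxx ✓), payload 100111.
Byte 4: 0x8C = 10001100 (10xxxxxx ✓), payload 001100.
Concatenate: 000011111100111001100 = 0x1F9CC (21 bits → U+1F9CC).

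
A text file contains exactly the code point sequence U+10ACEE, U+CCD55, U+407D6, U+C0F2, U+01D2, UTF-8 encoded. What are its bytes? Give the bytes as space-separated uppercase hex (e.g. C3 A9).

F4 8A B3 AE F3 8C B5 95 F1 80 9F 96 EC 83 B2 C7 92

U+10ACEE: 4-byte form → F4 8A B3 AE.
U+CCD55: 4-byte form → F3 8C B5 95.
U+407D6: 4-byte form → F1 80 9F 96.
U+C0F2: 3-byte form → EC 83 B2.
U+01D2: 2-byte form → C7 92.
Concatenated (17 bytes): F4 8A B3 AE F3 8C B5 95 F1 80 9F 96 EC 83 B2 C7 92.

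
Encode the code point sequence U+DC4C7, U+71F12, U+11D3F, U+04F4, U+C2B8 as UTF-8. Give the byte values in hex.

F3 9C 93 87 F1 B1 BC 92 F0 91 B4 BF D3 B4 EC 8A B8

U+DC4C7: 4-byte form → F3 9C 93 87.
U+71F12: 4-byte form → F1 B1 BC 92.
U+11D3F: 4-byte form → F0 91 B4 BF.
U+04F4: 2-byte form → D3 B4.
U+C2B8: 3-byte form → EC 8A B8.
Concatenated (17 bytes): F3 9C 93 87 F1 B1 BC 92 F0 91 B4 BF D3 B4 EC 8A B8.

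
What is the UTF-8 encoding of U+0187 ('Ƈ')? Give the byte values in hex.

C6 87

U+0187 = 0x187 = 391 decimal. In range U+0080–U+07FF → 2-byte form: 110xxxxx 10xxxxxx.
Binary (11 bits): 00110000111.
Split 5+6: 00110 | 000111.
Byte 1: 11000110 = 0xC6.
Byte 2: 10000111 = 0x87.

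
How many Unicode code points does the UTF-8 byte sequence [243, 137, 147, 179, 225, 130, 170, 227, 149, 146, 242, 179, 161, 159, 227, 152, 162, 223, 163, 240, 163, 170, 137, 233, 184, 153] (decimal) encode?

8

Byte at offset 0: 0xF3 = 11110011 → 4-byte char (#1). Advance 4.
Byte at offset 4: 0xE1 = 11100001 → 3-byte char (#2). Advance 3.
Byte at offset 7: 0xE3 = 11100011 → 3-byte char (#3). Advance 3.
Byte at offset 10: 0xF2 = 11110010 → 4-byte char (#4). Advance 4.
Byte at offset 14: 0xE3 = 11100011 → 3-byte char (#5). Advance 3.
Byte at offset 17: 0xDF = 11011111 → 2-byte char (#6). Advance 2.
Byte at offset 19: 0xF0 = 11110000 → 4-byte char (#7). Advance 4.
Byte at offset 23: 0xE9 = 11101001 → 3-byte char (#8). Advance 3.
Reached end at offset 26 after 8 code points.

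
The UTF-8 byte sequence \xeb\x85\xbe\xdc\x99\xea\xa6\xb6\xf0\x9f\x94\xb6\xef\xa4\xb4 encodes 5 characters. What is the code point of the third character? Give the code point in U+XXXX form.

Offset 0: leading byte 0xEB = 11101011 → 3-byte char #1 = EB 85 BE.
Offset 3: leading byte 0xDC = 11011100 → 2-byte char #2 = DC 99.
Offset 5: leading byte 0xEA = 11101010 → 3-byte char #3 = EA A6 B6.
Leading byte 0xEA = 11101010 matches 1110xxxx → 3-byte sequence.
Byte 1: 0xEA = 11101010, payload 1010 (4 bits).
Byte 2: 0xA6 = 10100110 (10xxxxxx ✓), payload 100110.
Byte 3: 0xB6 = 10110110 (10xxxxxx ✓), payload 110110.
Concatenate: 1010100110110110 = 0xA9B6 (16 bits → U+A9B6).

U+A9B6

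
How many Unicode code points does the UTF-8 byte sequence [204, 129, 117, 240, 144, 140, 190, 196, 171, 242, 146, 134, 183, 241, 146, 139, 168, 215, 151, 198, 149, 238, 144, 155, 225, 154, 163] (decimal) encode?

10

Byte at offset 0: 0xCC = 11001100 → 2-byte char (#1). Advance 2.
Byte at offset 2: 0x75 = 01110101 → 1-byte char (#2). Advance 1.
Byte at offset 3: 0xF0 = 11110000 → 4-byte char (#3). Advance 4.
Byte at offset 7: 0xC4 = 11000100 → 2-byte char (#4). Advance 2.
Byte at offset 9: 0xF2 = 11110010 → 4-byte char (#5). Advance 4.
Byte at offset 13: 0xF1 = 11110001 → 4-byte char (#6). Advance 4.
Byte at offset 17: 0xD7 = 11010111 → 2-byte char (#7). Advance 2.
Byte at offset 19: 0xC6 = 11000110 → 2-byte char (#8). Advance 2.
Byte at offset 21: 0xEE = 11101110 → 3-byte char (#9). Advance 3.
Byte at offset 24: 0xE1 = 11100001 → 3-byte char (#10). Advance 3.
Reached end at offset 27 after 10 code points.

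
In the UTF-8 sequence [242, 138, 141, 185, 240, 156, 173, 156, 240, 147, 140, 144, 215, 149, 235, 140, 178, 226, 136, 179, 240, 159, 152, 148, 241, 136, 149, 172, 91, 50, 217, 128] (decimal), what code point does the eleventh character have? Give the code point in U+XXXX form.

U+0640

Offset 0: leading byte 0xF2 = 11110010 → 4-byte char #1 = F2 8A 8D B9.
Offset 4: leading byte 0xF0 = 11110000 → 4-byte char #2 = F0 9C AD 9C.
Offset 8: leading byte 0xF0 = 11110000 → 4-byte char #3 = F0 93 8C 90.
Offset 12: leading byte 0xD7 = 11010111 → 2-byte char #4 = D7 95.
Offset 14: leading byte 0xEB = 11101011 → 3-byte char #5 = EB 8C B2.
Offset 17: leading byte 0xE2 = 11100010 → 3-byte char #6 = E2 88 B3.
Offset 20: leading byte 0xF0 = 11110000 → 4-byte char #7 = F0 9F 98 94.
Offset 24: leading byte 0xF1 = 11110001 → 4-byte char #8 = F1 88 95 AC.
Offset 28: leading byte 0x5B = 01011011 → 1-byte char #9 = 5B.
Offset 29: leading byte 0x32 = 00110010 → 1-byte char #10 = 32.
Offset 30: leading byte 0xD9 = 11011001 → 2-byte char #11 = D9 80.
Leading byte 0xD9 = 11011001 matches 110xxxxx → 2-byte sequence.
Byte 1: 0xD9 = 11011001, payload 11001 (5 bits).
Byte 2: 0x80 = 10000000 (10xxxxxx ✓), payload 000000.
Concatenate: 11001000000 = 0x640 (11 bits → U+0640).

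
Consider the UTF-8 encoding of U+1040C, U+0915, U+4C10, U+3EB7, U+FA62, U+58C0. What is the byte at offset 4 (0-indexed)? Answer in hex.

U+1040C → 4-byte form F0 90 90 8C at offsets 0–3.
U+0915 → 3-byte form E0 A4 95 at offsets 4–6.
Offset 4 falls in char 2's range; it's byte 1 of E0 A4 95 = 0xE0.

0xE0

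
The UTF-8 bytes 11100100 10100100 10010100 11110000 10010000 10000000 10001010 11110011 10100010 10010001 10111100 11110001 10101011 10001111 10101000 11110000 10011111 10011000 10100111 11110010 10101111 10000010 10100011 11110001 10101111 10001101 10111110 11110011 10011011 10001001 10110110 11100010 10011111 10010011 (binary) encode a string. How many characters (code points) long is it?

9

Byte at offset 0: 0xE4 = 11100100 → 3-byte char (#1). Advance 3.
Byte at offset 3: 0xF0 = 11110000 → 4-byte char (#2). Advance 4.
Byte at offset 7: 0xF3 = 11110011 → 4-byte char (#3). Advance 4.
Byte at offset 11: 0xF1 = 11110001 → 4-byte char (#4). Advance 4.
Byte at offset 15: 0xF0 = 11110000 → 4-byte char (#5). Advance 4.
Byte at offset 19: 0xF2 = 11110010 → 4-byte char (#6). Advance 4.
Byte at offset 23: 0xF1 = 11110001 → 4-byte char (#7). Advance 4.
Byte at offset 27: 0xF3 = 11110011 → 4-byte char (#8). Advance 4.
Byte at offset 31: 0xE2 = 11100010 → 3-byte char (#9). Advance 3.
Reached end at offset 34 after 9 code points.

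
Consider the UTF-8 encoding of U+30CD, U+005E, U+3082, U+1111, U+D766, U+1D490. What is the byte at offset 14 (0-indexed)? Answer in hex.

U+30CD → 3-byte form E3 83 8D at offsets 0–2.
U+005E → 1-byte form 5E at offsets 3–3.
U+3082 → 3-byte form E3 82 82 at offsets 4–6.
U+1111 → 3-byte form E1 84 91 at offsets 7–9.
U+D766 → 3-byte form ED 9D A6 at offsets 10–12.
U+1D490 → 4-byte form F0 9D 92 90 at offsets 13–16.
Offset 14 falls in char 6's range; it's byte 2 of F0 9D 92 90 = 0x9D.

0x9D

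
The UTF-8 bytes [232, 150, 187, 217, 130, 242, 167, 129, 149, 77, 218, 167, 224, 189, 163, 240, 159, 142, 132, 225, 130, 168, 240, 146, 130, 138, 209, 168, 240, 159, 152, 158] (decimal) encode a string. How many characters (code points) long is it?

11

Byte at offset 0: 0xE8 = 11101000 → 3-byte char (#1). Advance 3.
Byte at offset 3: 0xD9 = 11011001 → 2-byte char (#2). Advance 2.
Byte at offset 5: 0xF2 = 11110010 → 4-byte char (#3). Advance 4.
Byte at offset 9: 0x4D = 01001101 → 1-byte char (#4). Advance 1.
Byte at offset 10: 0xDA = 11011010 → 2-byte char (#5). Advance 2.
Byte at offset 12: 0xE0 = 11100000 → 3-byte char (#6). Advance 3.
Byte at offset 15: 0xF0 = 11110000 → 4-byte char (#7). Advance 4.
Byte at offset 19: 0xE1 = 11100001 → 3-byte char (#8). Advance 3.
Byte at offset 22: 0xF0 = 11110000 → 4-byte char (#9). Advance 4.
Byte at offset 26: 0xD1 = 11010001 → 2-byte char (#10). Advance 2.
Byte at offset 28: 0xF0 = 11110000 → 4-byte char (#11). Advance 4.
Reached end at offset 32 after 11 code points.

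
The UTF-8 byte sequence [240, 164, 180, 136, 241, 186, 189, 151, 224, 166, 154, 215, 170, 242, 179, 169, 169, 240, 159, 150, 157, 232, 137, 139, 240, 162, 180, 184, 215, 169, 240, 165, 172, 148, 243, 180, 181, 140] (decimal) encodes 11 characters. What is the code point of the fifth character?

Offset 0: leading byte 0xF0 = 11110000 → 4-byte char #1 = F0 A4 B4 88.
Offset 4: leading byte 0xF1 = 11110001 → 4-byte char #2 = F1 BA BD 97.
Offset 8: leading byte 0xE0 = 11100000 → 3-byte char #3 = E0 A6 9A.
Offset 11: leading byte 0xD7 = 11010111 → 2-byte char #4 = D7 AA.
Offset 13: leading byte 0xF2 = 11110010 → 4-byte char #5 = F2 B3 A9 A9.
Leading byte 0xF2 = 11110010 matches 11110xxx → 4-byte sequence.
Byte 1: 0xF2 = 11110010, payload 010 (3 bits).
Byte 2: 0xB3 = 10110011 (10xxxxxx ✓), payload 110011.
Byte 3: 0xA9 = 10101001 (10xxxxxx ✓), payload 101001.
Byte 4: 0xA9 = 10101001 (10xxxxxx ✓), payload 101001.
Concatenate: 010110011101001101001 = 0xB3A69 (21 bits → U+B3A69).

U+B3A69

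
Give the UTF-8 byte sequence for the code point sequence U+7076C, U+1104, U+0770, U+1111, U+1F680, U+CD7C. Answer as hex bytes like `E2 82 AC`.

U+7076C: 4-byte form → F1 B0 9D AC.
U+1104: 3-byte form → E1 84 84.
U+0770: 2-byte form → DD B0.
U+1111: 3-byte form → E1 84 91.
U+1F680: 4-byte form → F0 9F 9A 80.
U+CD7C: 3-byte form → EC B5 BC.
Concatenated (19 bytes): F1 B0 9D AC E1 84 84 DD B0 E1 84 91 F0 9F 9A 80 EC B5 BC.

F1 B0 9D AC E1 84 84 DD B0 E1 84 91 F0 9F 9A 80 EC B5 BC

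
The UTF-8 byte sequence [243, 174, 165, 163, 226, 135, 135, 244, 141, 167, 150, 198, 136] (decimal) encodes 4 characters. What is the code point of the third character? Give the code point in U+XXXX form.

Offset 0: leading byte 0xF3 = 11110011 → 4-byte char #1 = F3 AE A5 A3.
Offset 4: leading byte 0xE2 = 11100010 → 3-byte char #2 = E2 87 87.
Offset 7: leading byte 0xF4 = 11110100 → 4-byte char #3 = F4 8D A7 96.
Leading byte 0xF4 = 11110100 matches 11110xxx → 4-byte sequence.
Byte 1: 0xF4 = 11110100, payload 100 (3 bits).
Byte 2: 0x8D = 10001101 (10xxxxxx ✓), payload 001101.
Byte 3: 0xA7 = 10100111 (10xxxxxx ✓), payload 100111.
Byte 4: 0x96 = 10010110 (10xxxxxx ✓), payload 010110.
Concatenate: 100001101100111010110 = 0x10D9D6 (21 bits → U+10D9D6).

U+10D9D6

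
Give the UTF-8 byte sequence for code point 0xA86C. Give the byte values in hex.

U+A86C = 0xA86C = 43116 decimal. In range U+0800–U+FFFF → 3-byte form: 1110xxxx 10xxxxxx 10xxxxxx.
Binary (16 bits): 1010100001101100.
Split 4+6+6: 1010 | 100001 | 101100.
Byte 1: 11101010 = 0xEA.
Byte 2: 10100001 = 0xA1.
Byte 3: 10101100 = 0xAC.

EA A1 AC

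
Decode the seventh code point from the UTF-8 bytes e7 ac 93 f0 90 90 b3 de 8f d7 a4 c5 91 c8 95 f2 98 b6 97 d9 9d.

Offset 0: leading byte 0xE7 = 11100111 → 3-byte char #1 = E7 AC 93.
Offset 3: leading byte 0xF0 = 11110000 → 4-byte char #2 = F0 90 90 B3.
Offset 7: leading byte 0xDE = 11011110 → 2-byte char #3 = DE 8F.
Offset 9: leading byte 0xD7 = 11010111 → 2-byte char #4 = D7 A4.
Offset 11: leading byte 0xC5 = 11000101 → 2-byte char #5 = C5 91.
Offset 13: leading byte 0xC8 = 11001000 → 2-byte char #6 = C8 95.
Offset 15: leading byte 0xF2 = 11110010 → 4-byte char #7 = F2 98 B6 97.
Leading byte 0xF2 = 11110010 matches 11110xxx → 4-byte sequence.
Byte 1: 0xF2 = 11110010, payload 010 (3 bits).
Byte 2: 0x98 = 10011000 (10xxxxxx ✓), payload 011000.
Byte 3: 0xB6 = 10110110 (10xxxxxx ✓), payload 110110.
Byte 4: 0x97 = 10010111 (10xxxxxx ✓), payload 010111.
Concatenate: 010011000110110010111 = 0x98D97 (21 bits → U+98D97).

U+98D97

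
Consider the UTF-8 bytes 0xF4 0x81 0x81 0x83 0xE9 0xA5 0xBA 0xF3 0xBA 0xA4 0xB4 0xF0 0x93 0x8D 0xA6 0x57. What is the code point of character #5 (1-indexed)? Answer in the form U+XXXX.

Offset 0: leading byte 0xF4 = 11110100 → 4-byte char #1 = F4 81 81 83.
Offset 4: leading byte 0xE9 = 11101001 → 3-byte char #2 = E9 A5 BA.
Offset 7: leading byte 0xF3 = 11110011 → 4-byte char #3 = F3 BA A4 B4.
Offset 11: leading byte 0xF0 = 11110000 → 4-byte char #4 = F0 93 8D A6.
Offset 15: leading byte 0x57 = 01010111 → 1-byte char #5 = 57.
Leading byte 0x57 = 01010111 matches 0xxxxxxx → 1-byte sequence.
Byte 1: 0x57 = 01010111, payload 1010111 (7 bits).
Concatenate: 1010111 = 0x57 (7 bits → U+0057).

U+0057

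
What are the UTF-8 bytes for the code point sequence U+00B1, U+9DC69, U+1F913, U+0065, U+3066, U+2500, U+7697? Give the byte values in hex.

C2 B1 F2 9D B1 A9 F0 9F A4 93 65 E3 81 A6 E2 94 80 E7 9A 97

U+00B1: 2-byte form → C2 B1.
U+9DC69: 4-byte form → F2 9D B1 A9.
U+1F913: 4-byte form → F0 9F A4 93.
U+0065: 1-byte form → 65.
U+3066: 3-byte form → E3 81 A6.
U+2500: 3-byte form → E2 94 80.
U+7697: 3-byte form → E7 9A 97.
Concatenated (20 bytes): C2 B1 F2 9D B1 A9 F0 9F A4 93 65 E3 81 A6 E2 94 80 E7 9A 97.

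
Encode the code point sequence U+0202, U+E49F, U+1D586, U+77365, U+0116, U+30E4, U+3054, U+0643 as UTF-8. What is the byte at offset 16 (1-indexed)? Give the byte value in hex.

0xE3

1-indexed offset 16 is 0-indexed offset 15.
U+0202 → 2-byte form C8 82 at offsets 0–1.
U+E49F → 3-byte form EE 92 9F at offsets 2–4.
U+1D586 → 4-byte form F0 9D 96 86 at offsets 5–8.
U+77365 → 4-byte form F1 B7 8D A5 at offsets 9–12.
U+0116 → 2-byte form C4 96 at offsets 13–14.
U+30E4 → 3-byte form E3 83 A4 at offsets 15–17.
Offset 15 falls in char 6's range; it's byte 1 of E3 83 A4 = 0xE3.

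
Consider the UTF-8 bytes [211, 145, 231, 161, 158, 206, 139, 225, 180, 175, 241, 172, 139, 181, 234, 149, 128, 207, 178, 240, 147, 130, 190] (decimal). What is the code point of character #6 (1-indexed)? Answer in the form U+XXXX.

U+A540

Offset 0: leading byte 0xD3 = 11010011 → 2-byte char #1 = D3 91.
Offset 2: leading byte 0xE7 = 11100111 → 3-byte char #2 = E7 A1 9E.
Offset 5: leading byte 0xCE = 11001110 → 2-byte char #3 = CE 8B.
Offset 7: leading byte 0xE1 = 11100001 → 3-byte char #4 = E1 B4 AF.
Offset 10: leading byte 0xF1 = 11110001 → 4-byte char #5 = F1 AC 8B B5.
Offset 14: leading byte 0xEA = 11101010 → 3-byte char #6 = EA 95 80.
Leading byte 0xEA = 11101010 matches 1110xxxx → 3-byte sequence.
Byte 1: 0xEA = 11101010, payload 1010 (4 bits).
Byte 2: 0x95 = 10010101 (10xxxxxx ✓), payload 010101.
Byte 3: 0x80 = 10000000 (10xxxxxx ✓), payload 000000.
Concatenate: 1010010101000000 = 0xA540 (16 bits → U+A540).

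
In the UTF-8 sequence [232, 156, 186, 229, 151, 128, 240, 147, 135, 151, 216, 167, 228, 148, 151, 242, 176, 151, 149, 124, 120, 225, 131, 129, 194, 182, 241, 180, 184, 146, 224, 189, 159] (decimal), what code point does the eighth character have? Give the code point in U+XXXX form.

Offset 0: leading byte 0xE8 = 11101000 → 3-byte char #1 = E8 9C BA.
Offset 3: leading byte 0xE5 = 11100101 → 3-byte char #2 = E5 97 80.
Offset 6: leading byte 0xF0 = 11110000 → 4-byte char #3 = F0 93 87 97.
Offset 10: leading byte 0xD8 = 11011000 → 2-byte char #4 = D8 A7.
Offset 12: leading byte 0xE4 = 11100100 → 3-byte char #5 = E4 94 97.
Offset 15: leading byte 0xF2 = 11110010 → 4-byte char #6 = F2 B0 97 95.
Offset 19: leading byte 0x7C = 01111100 → 1-byte char #7 = 7C.
Offset 20: leading byte 0x78 = 01111000 → 1-byte char #8 = 78.
Leading byte 0x78 = 01111000 matches 0xxxxxxx → 1-byte sequence.
Byte 1: 0x78 = 01111000, payload 1111000 (7 bits).
Concatenate: 1111000 = 0x78 (7 bits → U+0078).

U+0078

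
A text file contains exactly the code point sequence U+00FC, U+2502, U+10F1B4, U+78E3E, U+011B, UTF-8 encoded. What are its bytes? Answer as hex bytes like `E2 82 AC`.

C3 BC E2 94 82 F4 8F 86 B4 F1 B8 B8 BE C4 9B

U+00FC: 2-byte form → C3 BC.
U+2502: 3-byte form → E2 94 82.
U+10F1B4: 4-byte form → F4 8F 86 B4.
U+78E3E: 4-byte form → F1 B8 B8 BE.
U+011B: 2-byte form → C4 9B.
Concatenated (15 bytes): C3 BC E2 94 82 F4 8F 86 B4 F1 B8 B8 BE C4 9B.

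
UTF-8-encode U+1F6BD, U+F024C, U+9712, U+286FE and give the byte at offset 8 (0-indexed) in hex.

U+1F6BD → 4-byte form F0 9F 9A BD at offsets 0–3.
U+F024C → 4-byte form F3 B0 89 8C at offsets 4–7.
U+9712 → 3-byte form E9 9C 92 at offsets 8–10.
Offset 8 falls in char 3's range; it's byte 1 of E9 9C 92 = 0xE9.

0xE9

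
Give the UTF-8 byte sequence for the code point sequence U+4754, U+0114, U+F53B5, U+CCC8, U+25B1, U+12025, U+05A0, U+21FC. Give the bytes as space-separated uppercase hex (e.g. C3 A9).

U+4754: 3-byte form → E4 9D 94.
U+0114: 2-byte form → C4 94.
U+F53B5: 4-byte form → F3 B5 8E B5.
U+CCC8: 3-byte form → EC B3 88.
U+25B1: 3-byte form → E2 96 B1.
U+12025: 4-byte form → F0 92 80 A5.
U+05A0: 2-byte form → D6 A0.
U+21FC: 3-byte form → E2 87 BC.
Concatenated (24 bytes): E4 9D 94 C4 94 F3 B5 8E B5 EC B3 88 E2 96 B1 F0 92 80 A5 D6 A0 E2 87 BC.

E4 9D 94 C4 94 F3 B5 8E B5 EC B3 88 E2 96 B1 F0 92 80 A5 D6 A0 E2 87 BC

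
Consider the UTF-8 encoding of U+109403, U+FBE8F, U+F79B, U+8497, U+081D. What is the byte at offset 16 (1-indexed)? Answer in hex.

1-indexed offset 16 is 0-indexed offset 15.
U+109403 → 4-byte form F4 89 90 83 at offsets 0–3.
U+FBE8F → 4-byte form F3 BB BA 8F at offsets 4–7.
U+F79B → 3-byte form EF 9E 9B at offsets 8–10.
U+8497 → 3-byte form E8 92 97 at offsets 11–13.
U+081D → 3-byte form E0 A0 9D at offsets 14–16.
Offset 15 falls in char 5's range; it's byte 2 of E0 A0 9D = 0xA0.

0xA0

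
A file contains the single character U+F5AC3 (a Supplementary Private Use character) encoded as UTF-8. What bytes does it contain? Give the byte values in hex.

F3 B5 AB 83

U+F5AC3 = 0xF5AC3 = 1006275 decimal. In range U+10000–U+10FFFF → 4-byte form: 11110xxx 10xxxxxx 10xxxxxx 10xxxxxx.
Binary (21 bits): 011110101101011000011.
Split 3+6+6+6: 011 | 110101 | 101011 | 000011.
Byte 1: 11110011 = 0xF3.
Byte 2: 10110101 = 0xB5.
Byte 3: 10101011 = 0xAB.
Byte 4: 10000011 = 0x83.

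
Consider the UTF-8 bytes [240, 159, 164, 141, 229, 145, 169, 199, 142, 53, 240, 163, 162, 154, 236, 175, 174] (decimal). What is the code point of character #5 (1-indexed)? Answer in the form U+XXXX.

Offset 0: leading byte 0xF0 = 11110000 → 4-byte char #1 = F0 9F A4 8D.
Offset 4: leading byte 0xE5 = 11100101 → 3-byte char #2 = E5 91 A9.
Offset 7: leading byte 0xC7 = 11000111 → 2-byte char #3 = C7 8E.
Offset 9: leading byte 0x35 = 00110101 → 1-byte char #4 = 35.
Offset 10: leading byte 0xF0 = 11110000 → 4-byte char #5 = F0 A3 A2 9A.
Leading byte 0xF0 = 11110000 matches 11110xxx → 4-byte sequence.
Byte 1: 0xF0 = 11110000, payload 000 (3 bits).
Byte 2: 0xA3 = 10100011 (10xxxxxx ✓), payload 100011.
Byte 3: 0xA2 = 10100010 (10xxxxxx ✓), payload 100010.
Byte 4: 0x9A = 10011010 (10xxxxxx ✓), payload 011010.
Concatenate: 000100011100010011010 = 0x2389A (21 bits → U+2389A).

U+2389A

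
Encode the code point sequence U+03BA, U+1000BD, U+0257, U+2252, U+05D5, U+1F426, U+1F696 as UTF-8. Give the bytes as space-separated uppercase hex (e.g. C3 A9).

CE BA F4 80 82 BD C9 97 E2 89 92 D7 95 F0 9F 90 A6 F0 9F 9A 96

U+03BA: 2-byte form → CE BA.
U+1000BD: 4-byte form → F4 80 82 BD.
U+0257: 2-byte form → C9 97.
U+2252: 3-byte form → E2 89 92.
U+05D5: 2-byte form → D7 95.
U+1F426: 4-byte form → F0 9F 90 A6.
U+1F696: 4-byte form → F0 9F 9A 96.
Concatenated (21 bytes): CE BA F4 80 82 BD C9 97 E2 89 92 D7 95 F0 9F 90 A6 F0 9F 9A 96.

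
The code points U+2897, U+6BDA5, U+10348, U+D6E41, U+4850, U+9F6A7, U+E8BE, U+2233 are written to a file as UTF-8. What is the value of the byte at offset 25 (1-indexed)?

1-indexed offset 25 is 0-indexed offset 24.
U+2897 → 3-byte form E2 A2 97 at offsets 0–2.
U+6BDA5 → 4-byte form F1 AB B6 A5 at offsets 3–6.
U+10348 → 4-byte form F0 90 8D 88 at offsets 7–10.
U+D6E41 → 4-byte form F3 96 B9 81 at offsets 11–14.
U+4850 → 3-byte form E4 A1 90 at offsets 15–17.
U+9F6A7 → 4-byte form F2 9F 9A A7 at offsets 18–21.
U+E8BE → 3-byte form EE A2 BE at offsets 22–24.
Offset 24 falls in char 7's range; it's byte 3 of EE A2 BE = 0xBE.

0xBE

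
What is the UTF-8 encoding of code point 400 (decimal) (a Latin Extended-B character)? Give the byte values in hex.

U+0190 = 0x190 = 400 decimal. In range U+0080–U+07FF → 2-byte form: 110xxxxx 10xxxxxx.
Binary (11 bits): 00110010000.
Split 5+6: 00110 | 010000.
Byte 1: 11000110 = 0xC6.
Byte 2: 10010000 = 0x90.

C6 90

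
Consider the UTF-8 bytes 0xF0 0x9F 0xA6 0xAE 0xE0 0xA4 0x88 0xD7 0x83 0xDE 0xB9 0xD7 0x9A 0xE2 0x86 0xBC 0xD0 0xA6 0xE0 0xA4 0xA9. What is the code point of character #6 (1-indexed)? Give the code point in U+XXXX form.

Offset 0: leading byte 0xF0 = 11110000 → 4-byte char #1 = F0 9F A6 AE.
Offset 4: leading byte 0xE0 = 11100000 → 3-byte char #2 = E0 A4 88.
Offset 7: leading byte 0xD7 = 11010111 → 2-byte char #3 = D7 83.
Offset 9: leading byte 0xDE = 11011110 → 2-byte char #4 = DE B9.
Offset 11: leading byte 0xD7 = 11010111 → 2-byte char #5 = D7 9A.
Offset 13: leading byte 0xE2 = 11100010 → 3-byte char #6 = E2 86 BC.
Leading byte 0xE2 = 11100010 matches 1110xxxx → 3-byte sequence.
Byte 1: 0xE2 = 11100010, payload 0010 (4 bits).
Byte 2: 0x86 = 10000110 (10xxxxxx ✓), payload 000110.
Byte 3: 0xBC = 10111100 (10xxxxxx ✓), payload 111100.
Concatenate: 0010000110111100 = 0x21BC (16 bits → U+21BC).

U+21BC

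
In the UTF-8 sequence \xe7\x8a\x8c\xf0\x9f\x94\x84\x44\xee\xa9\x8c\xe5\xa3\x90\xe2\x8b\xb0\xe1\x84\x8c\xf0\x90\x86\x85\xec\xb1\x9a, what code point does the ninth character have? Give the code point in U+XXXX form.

Offset 0: leading byte 0xE7 = 11100111 → 3-byte char #1 = E7 8A 8C.
Offset 3: leading byte 0xF0 = 11110000 → 4-byte char #2 = F0 9F 94 84.
Offset 7: leading byte 0x44 = 01000100 → 1-byte char #3 = 44.
Offset 8: leading byte 0xEE = 11101110 → 3-byte char #4 = EE A9 8C.
Offset 11: leading byte 0xE5 = 11100101 → 3-byte char #5 = E5 A3 90.
Offset 14: leading byte 0xE2 = 11100010 → 3-byte char #6 = E2 8B B0.
Offset 17: leading byte 0xE1 = 11100001 → 3-byte char #7 = E1 84 8C.
Offset 20: leading byte 0xF0 = 11110000 → 4-byte char #8 = F0 90 86 85.
Offset 24: leading byte 0xEC = 11101100 → 3-byte char #9 = EC B1 9A.
Leading byte 0xEC = 11101100 matches 1110xxxx → 3-byte sequence.
Byte 1: 0xEC = 11101100, payload 1100 (4 bits).
Byte 2: 0xB1 = 10110001 (10xxxxxx ✓), payload 110001.
Byte 3: 0x9A = 10011010 (10xxxxxx ✓), payload 011010.
Concatenate: 1100110001011010 = 0xCC5A (16 bits → U+CC5A).

U+CC5A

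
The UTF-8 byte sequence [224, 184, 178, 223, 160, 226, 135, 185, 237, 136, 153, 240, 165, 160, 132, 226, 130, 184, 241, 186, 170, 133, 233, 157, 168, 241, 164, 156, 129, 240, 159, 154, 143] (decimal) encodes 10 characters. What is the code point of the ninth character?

Offset 0: leading byte 0xE0 = 11100000 → 3-byte char #1 = E0 B8 B2.
Offset 3: leading byte 0xDF = 11011111 → 2-byte char #2 = DF A0.
Offset 5: leading byte 0xE2 = 11100010 → 3-byte char #3 = E2 87 B9.
Offset 8: leading byte 0xED = 11101101 → 3-byte char #4 = ED 88 99.
Offset 11: leading byte 0xF0 = 11110000 → 4-byte char #5 = F0 A5 A0 84.
Offset 15: leading byte 0xE2 = 11100010 → 3-byte char #6 = E2 82 B8.
Offset 18: leading byte 0xF1 = 11110001 → 4-byte char #7 = F1 BA AA 85.
Offset 22: leading byte 0xE9 = 11101001 → 3-byte char #8 = E9 9D A8.
Offset 25: leading byte 0xF1 = 11110001 → 4-byte char #9 = F1 A4 9C 81.
Leading byte 0xF1 = 11110001 matches 11110xxx → 4-byte sequence.
Byte 1: 0xF1 = 11110001, payload 001 (3 bits).
Byte 2: 0xA4 = 10100100 (10xxxxxx ✓), payload 100100.
Byte 3: 0x9C = 10011100 (10xxxxxx ✓), payload 011100.
Byte 4: 0x81 = 10000001 (10xxxxxx ✓), payload 000001.
Concatenate: 001100100011100000001 = 0x64701 (21 bits → U+64701).

U+64701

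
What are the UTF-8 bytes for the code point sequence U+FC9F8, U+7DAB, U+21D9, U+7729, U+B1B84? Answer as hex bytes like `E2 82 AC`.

U+FC9F8: 4-byte form → F3 BC A7 B8.
U+7DAB: 3-byte form → E7 B6 AB.
U+21D9: 3-byte form → E2 87 99.
U+7729: 3-byte form → E7 9C A9.
U+B1B84: 4-byte form → F2 B1 AE 84.
Concatenated (17 bytes): F3 BC A7 B8 E7 B6 AB E2 87 99 E7 9C A9 F2 B1 AE 84.

F3 BC A7 B8 E7 B6 AB E2 87 99 E7 9C A9 F2 B1 AE 84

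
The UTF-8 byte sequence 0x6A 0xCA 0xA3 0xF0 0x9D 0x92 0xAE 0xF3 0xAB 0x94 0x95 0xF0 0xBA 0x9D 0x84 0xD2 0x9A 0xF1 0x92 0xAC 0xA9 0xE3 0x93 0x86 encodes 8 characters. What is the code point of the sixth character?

U+049A

Offset 0: leading byte 0x6A = 01101010 → 1-byte char #1 = 6A.
Offset 1: leading byte 0xCA = 11001010 → 2-byte char #2 = CA A3.
Offset 3: leading byte 0xF0 = 11110000 → 4-byte char #3 = F0 9D 92 AE.
Offset 7: leading byte 0xF3 = 11110011 → 4-byte char #4 = F3 AB 94 95.
Offset 11: leading byte 0xF0 = 11110000 → 4-byte char #5 = F0 BA 9D 84.
Offset 15: leading byte 0xD2 = 11010010 → 2-byte char #6 = D2 9A.
Leading byte 0xD2 = 11010010 matches 110xxxxx → 2-byte sequence.
Byte 1: 0xD2 = 11010010, payload 10010 (5 bits).
Byte 2: 0x9A = 10011010 (10xxxxxx ✓), payload 011010.
Concatenate: 10010011010 = 0x49A (11 bits → U+049A).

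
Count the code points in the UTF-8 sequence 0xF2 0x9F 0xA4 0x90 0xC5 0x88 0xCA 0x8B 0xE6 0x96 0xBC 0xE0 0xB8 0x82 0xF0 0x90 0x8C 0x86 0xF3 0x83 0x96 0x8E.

Byte at offset 0: 0xF2 = 11110010 → 4-byte char (#1). Advance 4.
Byte at offset 4: 0xC5 = 11000101 → 2-byte char (#2). Advance 2.
Byte at offset 6: 0xCA = 11001010 → 2-byte char (#3). Advance 2.
Byte at offset 8: 0xE6 = 11100110 → 3-byte char (#4). Advance 3.
Byte at offset 11: 0xE0 = 11100000 → 3-byte char (#5). Advance 3.
Byte at offset 14: 0xF0 = 11110000 → 4-byte char (#6). Advance 4.
Byte at offset 18: 0xF3 = 11110011 → 4-byte char (#7). Advance 4.
Reached end at offset 22 after 7 code points.

7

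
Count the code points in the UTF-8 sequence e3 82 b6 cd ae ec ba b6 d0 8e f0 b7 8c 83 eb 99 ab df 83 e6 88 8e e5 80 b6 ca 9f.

Byte at offset 0: 0xE3 = 11100011 → 3-byte char (#1). Advance 3.
Byte at offset 3: 0xCD = 11001101 → 2-byte char (#2). Advance 2.
Byte at offset 5: 0xEC = 11101100 → 3-byte char (#3). Advance 3.
Byte at offset 8: 0xD0 = 11010000 → 2-byte char (#4). Advance 2.
Byte at offset 10: 0xF0 = 11110000 → 4-byte char (#5). Advance 4.
Byte at offset 14: 0xEB = 11101011 → 3-byte char (#6). Advance 3.
Byte at offset 17: 0xDF = 11011111 → 2-byte char (#7). Advance 2.
Byte at offset 19: 0xE6 = 11100110 → 3-byte char (#8). Advance 3.
Byte at offset 22: 0xE5 = 11100101 → 3-byte char (#9). Advance 3.
Byte at offset 25: 0xCA = 11001010 → 2-byte char (#10). Advance 2.
Reached end at offset 27 after 10 code points.

10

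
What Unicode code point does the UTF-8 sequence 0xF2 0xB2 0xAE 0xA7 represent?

Leading byte 0xF2 = 11110010 matches 11110xxx → 4-byte sequence.
Byte 1: 0xF2 = 11110010, payload 010 (3 bits).
Byte 2: 0xB2 = 10110010 (10xxxxxx ✓), payload 110010.
Byte 3: 0xAE = 10101110 (10xxxxxx ✓), payload 101110.
Byte 4: 0xA7 = 10100111 (10xxxxxx ✓), payload 100111.
Concatenate: 010110010101110100111 = 0xB2BA7 (21 bits → U+B2BA7).

U+B2BA7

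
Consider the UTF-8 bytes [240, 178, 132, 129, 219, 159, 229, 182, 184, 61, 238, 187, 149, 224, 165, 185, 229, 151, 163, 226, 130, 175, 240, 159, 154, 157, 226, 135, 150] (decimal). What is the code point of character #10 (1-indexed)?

U+21D6

Offset 0: leading byte 0xF0 = 11110000 → 4-byte char #1 = F0 B2 84 81.
Offset 4: leading byte 0xDB = 11011011 → 2-byte char #2 = DB 9F.
Offset 6: leading byte 0xE5 = 11100101 → 3-byte char #3 = E5 B6 B8.
Offset 9: leading byte 0x3D = 00111101 → 1-byte char #4 = 3D.
Offset 10: leading byte 0xEE = 11101110 → 3-byte char #5 = EE BB 95.
Offset 13: leading byte 0xE0 = 11100000 → 3-byte char #6 = E0 A5 B9.
Offset 16: leading byte 0xE5 = 11100101 → 3-byte char #7 = E5 97 A3.
Offset 19: leading byte 0xE2 = 11100010 → 3-byte char #8 = E2 82 AF.
Offset 22: leading byte 0xF0 = 11110000 → 4-byte char #9 = F0 9F 9A 9D.
Offset 26: leading byte 0xE2 = 11100010 → 3-byte char #10 = E2 87 96.
Leading byte 0xE2 = 11100010 matches 1110xxxx → 3-byte sequence.
Byte 1: 0xE2 = 11100010, payload 0010 (4 bits).
Byte 2: 0x87 = 10000111 (10xxxxxx ✓), payload 000111.
Byte 3: 0x96 = 10010110 (10xxxxxx ✓), payload 010110.
Concatenate: 0010000111010110 = 0x21D6 (16 bits → U+21D6).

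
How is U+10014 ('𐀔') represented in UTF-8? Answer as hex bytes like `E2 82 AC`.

U+10014 = 0x10014 = 65556 decimal. In range U+10000–U+10FFFF → 4-byte form: 11110xxx 10xxxxxx 10xxxxxx 10xxxxxx.
Binary (21 bits): 000010000000000010100.
Split 3+6+6+6: 000 | 010000 | 000000 | 010100.
Byte 1: 11110000 = 0xF0.
Byte 2: 10010000 = 0x90.
Byte 3: 10000000 = 0x80.
Byte 4: 10010100 = 0x94.

F0 90 80 94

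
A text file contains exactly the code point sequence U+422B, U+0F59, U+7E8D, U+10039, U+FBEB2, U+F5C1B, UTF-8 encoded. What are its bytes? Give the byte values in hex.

U+422B: 3-byte form → E4 88 AB.
U+0F59: 3-byte form → E0 BD 99.
U+7E8D: 3-byte form → E7 BA 8D.
U+10039: 4-byte form → F0 90 80 B9.
U+FBEB2: 4-byte form → F3 BB BA B2.
U+F5C1B: 4-byte form → F3 B5 B0 9B.
Concatenated (21 bytes): E4 88 AB E0 BD 99 E7 BA 8D F0 90 80 B9 F3 BB BA B2 F3 B5 B0 9B.

E4 88 AB E0 BD 99 E7 BA 8D F0 90 80 B9 F3 BB BA B2 F3 B5 B0 9B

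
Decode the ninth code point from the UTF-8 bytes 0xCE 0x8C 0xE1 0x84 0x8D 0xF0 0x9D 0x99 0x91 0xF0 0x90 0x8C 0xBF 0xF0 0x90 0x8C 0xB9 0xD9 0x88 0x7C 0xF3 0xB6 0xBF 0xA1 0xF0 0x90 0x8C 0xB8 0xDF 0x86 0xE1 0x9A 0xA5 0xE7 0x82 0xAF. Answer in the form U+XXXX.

Offset 0: leading byte 0xCE = 11001110 → 2-byte char #1 = CE 8C.
Offset 2: leading byte 0xE1 = 11100001 → 3-byte char #2 = E1 84 8D.
Offset 5: leading byte 0xF0 = 11110000 → 4-byte char #3 = F0 9D 99 91.
Offset 9: leading byte 0xF0 = 11110000 → 4-byte char #4 = F0 90 8C BF.
Offset 13: leading byte 0xF0 = 11110000 → 4-byte char #5 = F0 90 8C B9.
Offset 17: leading byte 0xD9 = 11011001 → 2-byte char #6 = D9 88.
Offset 19: leading byte 0x7C = 01111100 → 1-byte char #7 = 7C.
Offset 20: leading byte 0xF3 = 11110011 → 4-byte char #8 = F3 B6 BF A1.
Offset 24: leading byte 0xF0 = 11110000 → 4-byte char #9 = F0 90 8C B8.
Leading byte 0xF0 = 11110000 matches 11110xxx → 4-byte sequence.
Byte 1: 0xF0 = 11110000, payload 000 (3 bits).
Byte 2: 0x90 = 10010000 (10xxxxxx ✓), payload 010000.
Byte 3: 0x8C = 10001100 (10xxxxxx ✓), payload 001100.
Byte 4: 0xB8 = 10111000 (10xxxxxx ✓), payload 111000.
Concatenate: 000010000001100111000 = 0x10338 (21 bits → U+10338).

U+10338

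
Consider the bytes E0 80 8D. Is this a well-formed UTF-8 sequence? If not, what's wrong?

invalid (overlong encoding)

Leading byte 0xE0 = 11100000 → 3-byte form.
Continuation bytes all match 10xxxxxx. Payload decodes to 0xD.
But 0xD < 0x800, the minimum for a 3-byte sequence — this is an overlong encoding.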